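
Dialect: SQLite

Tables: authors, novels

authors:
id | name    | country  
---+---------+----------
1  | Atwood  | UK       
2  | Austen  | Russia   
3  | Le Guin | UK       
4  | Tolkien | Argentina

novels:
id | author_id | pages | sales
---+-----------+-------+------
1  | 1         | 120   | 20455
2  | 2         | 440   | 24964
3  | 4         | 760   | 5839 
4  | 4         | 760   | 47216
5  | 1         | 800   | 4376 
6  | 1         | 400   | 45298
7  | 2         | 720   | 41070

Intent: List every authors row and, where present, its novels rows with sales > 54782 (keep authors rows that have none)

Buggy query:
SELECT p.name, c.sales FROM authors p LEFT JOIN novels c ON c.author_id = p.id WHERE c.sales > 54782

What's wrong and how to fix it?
Bug: Filtering c.sales in WHERE discards the NULL rows produced by LEFT JOIN, turning it into an inner join

Fix: Move the right-table condition into the ON clause so unmatched parents are kept

Corrected query:
SELECT p.name, c.sales FROM authors p LEFT JOIN novels c ON c.author_id = p.id AND c.sales > 54782

Result:
name    | sales
--------+------
Atwood  | NULL 
Austen  | NULL 
Le Guin | NULL 
Tolkien | NULL 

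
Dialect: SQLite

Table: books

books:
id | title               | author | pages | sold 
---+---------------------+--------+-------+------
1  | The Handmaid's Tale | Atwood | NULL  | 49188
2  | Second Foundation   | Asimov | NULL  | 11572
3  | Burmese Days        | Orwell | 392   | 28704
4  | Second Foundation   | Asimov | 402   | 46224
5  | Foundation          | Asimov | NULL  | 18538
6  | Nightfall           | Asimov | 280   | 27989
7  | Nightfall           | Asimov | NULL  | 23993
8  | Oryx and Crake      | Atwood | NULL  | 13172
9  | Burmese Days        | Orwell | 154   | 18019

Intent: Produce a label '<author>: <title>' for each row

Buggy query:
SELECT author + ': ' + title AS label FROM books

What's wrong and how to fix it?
Bug: SQLite uses || for string concatenation; + coerces text to numbers (yielding 0)

Fix: Use the || operator for string concatenation

Corrected query:
SELECT author || ': ' || title AS label FROM books

Result:
label                      
---------------------------
Atwood: The Handmaid's Tale
Asimov: Second Foundation  
Orwell: Burmese Days       
Asimov: Second Foundation  
Asimov: Foundation         
Asimov: Nightfall          
Asimov: Nightfall          
Atwood: Oryx and Crake     
Orwell: Burmese Days       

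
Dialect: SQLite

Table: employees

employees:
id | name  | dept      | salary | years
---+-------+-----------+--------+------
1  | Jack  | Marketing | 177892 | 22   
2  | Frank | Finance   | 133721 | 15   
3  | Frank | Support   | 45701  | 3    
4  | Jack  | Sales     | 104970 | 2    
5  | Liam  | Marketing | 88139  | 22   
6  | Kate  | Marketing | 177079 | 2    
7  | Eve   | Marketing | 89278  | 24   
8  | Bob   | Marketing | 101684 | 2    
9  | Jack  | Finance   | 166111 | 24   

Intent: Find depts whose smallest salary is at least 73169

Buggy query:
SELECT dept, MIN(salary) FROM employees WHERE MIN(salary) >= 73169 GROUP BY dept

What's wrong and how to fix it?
Bug: MIN() in WHERE is a misuse of aggregate

Fix: Replace WHERE with HAVING after the GROUP BY

Corrected query:
SELECT dept, MIN(salary) FROM employees GROUP BY dept HAVING MIN(salary) >= 73169

Result:
dept      | MIN(salary)
----------+------------
Finance   | 133721     
Marketing | 88139      
Sales     | 104970     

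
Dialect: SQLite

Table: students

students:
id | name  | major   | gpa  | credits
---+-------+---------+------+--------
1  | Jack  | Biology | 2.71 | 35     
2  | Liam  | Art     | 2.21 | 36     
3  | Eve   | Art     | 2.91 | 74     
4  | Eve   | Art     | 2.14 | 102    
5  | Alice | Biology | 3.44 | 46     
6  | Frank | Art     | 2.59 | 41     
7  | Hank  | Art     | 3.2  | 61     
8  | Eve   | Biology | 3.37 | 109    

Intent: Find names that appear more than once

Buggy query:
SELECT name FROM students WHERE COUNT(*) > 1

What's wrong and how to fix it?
Bug: COUNT(*) is an aggregate and cannot be used in WHERE

Fix: Group first, then use HAVING for the count condition

Corrected query:
SELECT name FROM students GROUP BY name HAVING COUNT(*) > 1

Result:
name
----
Eve 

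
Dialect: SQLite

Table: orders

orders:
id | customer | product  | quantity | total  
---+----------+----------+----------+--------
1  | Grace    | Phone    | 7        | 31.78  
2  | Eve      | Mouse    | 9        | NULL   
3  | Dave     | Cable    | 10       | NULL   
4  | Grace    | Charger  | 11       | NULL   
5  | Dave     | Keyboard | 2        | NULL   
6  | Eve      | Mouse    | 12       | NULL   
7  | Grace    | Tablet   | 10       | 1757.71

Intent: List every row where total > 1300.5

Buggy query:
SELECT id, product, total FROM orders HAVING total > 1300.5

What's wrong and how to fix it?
Bug: This is a non-aggregate query (no GROUP BY, no aggregates), so in SQLite the HAVING clause is invalid here; a row-level condition belongs in WHERE

Fix: Replace HAVING with WHERE since the condition applies to individual rows

Corrected query:
SELECT id, product, total FROM orders WHERE total > 1300.5

Result:
id | product | total  
---+---------+--------
7  | Tablet  | 1757.71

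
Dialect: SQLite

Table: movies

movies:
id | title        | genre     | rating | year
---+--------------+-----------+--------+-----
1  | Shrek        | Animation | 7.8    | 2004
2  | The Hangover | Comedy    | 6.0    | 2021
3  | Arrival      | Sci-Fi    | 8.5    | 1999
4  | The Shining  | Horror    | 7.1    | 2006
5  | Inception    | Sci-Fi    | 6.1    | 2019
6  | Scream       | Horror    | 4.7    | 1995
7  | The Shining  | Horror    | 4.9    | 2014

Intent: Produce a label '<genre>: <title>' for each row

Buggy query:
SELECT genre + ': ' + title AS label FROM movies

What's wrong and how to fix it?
Bug: SQLite uses || for string concatenation; + coerces text to numbers (yielding 0)

Fix: Use the || operator for string concatenation

Corrected query:
SELECT genre || ': ' || title AS label FROM movies

Result:
label               
--------------------
Animation: Shrek    
Comedy: The Hangover
Sci-Fi: Arrival     
Horror: The Shining 
Sci-Fi: Inception   
Horror: Scream      
Horror: The Shining 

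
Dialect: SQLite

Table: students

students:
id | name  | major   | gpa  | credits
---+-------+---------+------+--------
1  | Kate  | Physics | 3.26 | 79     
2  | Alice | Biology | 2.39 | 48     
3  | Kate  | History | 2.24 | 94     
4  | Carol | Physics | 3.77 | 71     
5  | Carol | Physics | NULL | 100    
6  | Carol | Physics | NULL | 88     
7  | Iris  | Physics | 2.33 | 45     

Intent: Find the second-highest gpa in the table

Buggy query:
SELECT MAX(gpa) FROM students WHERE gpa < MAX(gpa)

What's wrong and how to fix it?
Bug: The inner MAX is an aggregate inside WHERE, which is not allowed

Fix: Compute the overall MAX in a subquery, then take MAX of rows below it

Corrected query:
SELECT MAX(gpa) FROM students WHERE gpa < (SELECT MAX(gpa) FROM students)

Result:
MAX(gpa)
--------
3.26    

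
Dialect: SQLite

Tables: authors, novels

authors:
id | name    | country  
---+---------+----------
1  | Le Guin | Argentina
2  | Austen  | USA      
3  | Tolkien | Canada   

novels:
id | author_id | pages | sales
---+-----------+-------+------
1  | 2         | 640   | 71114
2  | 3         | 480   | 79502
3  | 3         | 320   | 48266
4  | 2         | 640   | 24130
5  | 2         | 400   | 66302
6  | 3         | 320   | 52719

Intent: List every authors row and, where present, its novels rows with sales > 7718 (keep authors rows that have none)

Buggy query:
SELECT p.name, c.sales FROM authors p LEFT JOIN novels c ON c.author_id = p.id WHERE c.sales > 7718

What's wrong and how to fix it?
Bug: Filtering c.sales in WHERE discards the NULL rows produced by LEFT JOIN, turning it into an inner join

Fix: Put 'c.sales > 7718' in the JOIN's ON clause instead of WHERE

Corrected query:
SELECT p.name, c.sales FROM authors p LEFT JOIN novels c ON c.author_id = p.id AND c.sales > 7718

Result:
name    | sales
--------+------
Le Guin | NULL 
Austen  | 24130
Austen  | 66302
Austen  | 71114
Tolkien | 48266
Tolkien | 52719
Tolkien | 79502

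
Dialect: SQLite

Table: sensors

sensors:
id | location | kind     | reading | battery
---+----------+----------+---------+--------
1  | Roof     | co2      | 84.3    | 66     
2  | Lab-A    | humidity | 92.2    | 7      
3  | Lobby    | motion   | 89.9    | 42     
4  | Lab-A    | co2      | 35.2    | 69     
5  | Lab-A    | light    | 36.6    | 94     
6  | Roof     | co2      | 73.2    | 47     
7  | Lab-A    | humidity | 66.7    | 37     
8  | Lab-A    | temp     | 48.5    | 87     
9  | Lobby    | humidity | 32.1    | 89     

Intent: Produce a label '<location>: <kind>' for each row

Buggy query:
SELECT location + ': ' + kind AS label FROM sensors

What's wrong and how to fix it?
Bug: SQLite uses || for string concatenation; + coerces text to numbers (yielding 0)

Fix: Replace + with || to concatenate text

Corrected query:
SELECT location || ': ' || kind AS label FROM sensors

Result:
label          
---------------
Roof: co2      
Lab-A: humidity
Lobby: motion  
Lab-A: co2     
Lab-A: light   
Roof: co2      
Lab-A: humidity
Lab-A: temp    
Lobby: humidity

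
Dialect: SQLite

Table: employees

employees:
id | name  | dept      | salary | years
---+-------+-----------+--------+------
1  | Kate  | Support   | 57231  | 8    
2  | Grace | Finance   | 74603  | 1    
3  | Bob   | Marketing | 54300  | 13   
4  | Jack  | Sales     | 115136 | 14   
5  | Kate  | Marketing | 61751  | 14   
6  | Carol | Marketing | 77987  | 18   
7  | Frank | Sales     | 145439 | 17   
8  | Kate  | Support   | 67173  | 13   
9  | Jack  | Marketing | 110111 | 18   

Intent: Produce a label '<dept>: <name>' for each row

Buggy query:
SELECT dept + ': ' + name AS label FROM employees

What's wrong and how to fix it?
Bug: '+' is numeric addition; on text columns SQLite converts them to 0 instead of concatenating

Fix: Use the || operator for string concatenation

Corrected query:
SELECT dept || ': ' || name AS label FROM employees

Result:
label           
----------------
Support: Kate   
Finance: Grace  
Marketing: Bob  
Sales: Jack     
Marketing: Kate 
Marketing: Carol
Sales: Frank    
Support: Kate   
Marketing: Jack 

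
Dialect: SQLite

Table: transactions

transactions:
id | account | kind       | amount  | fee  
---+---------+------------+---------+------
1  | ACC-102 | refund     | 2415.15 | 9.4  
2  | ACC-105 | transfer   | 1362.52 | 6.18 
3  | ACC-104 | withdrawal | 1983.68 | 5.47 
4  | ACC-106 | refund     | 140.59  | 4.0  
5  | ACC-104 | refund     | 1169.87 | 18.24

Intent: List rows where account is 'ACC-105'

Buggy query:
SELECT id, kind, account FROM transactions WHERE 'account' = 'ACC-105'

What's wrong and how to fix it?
Bug: Single quotes denote string literals in SQL; the column name is being compared as a constant string

Fix: Remove the quotes around the column name (or use double quotes for an identifier)

Corrected query:
SELECT id, kind, account FROM transactions WHERE account = 'ACC-105'

Result:
id | kind     | account
---+----------+--------
2  | transfer | ACC-105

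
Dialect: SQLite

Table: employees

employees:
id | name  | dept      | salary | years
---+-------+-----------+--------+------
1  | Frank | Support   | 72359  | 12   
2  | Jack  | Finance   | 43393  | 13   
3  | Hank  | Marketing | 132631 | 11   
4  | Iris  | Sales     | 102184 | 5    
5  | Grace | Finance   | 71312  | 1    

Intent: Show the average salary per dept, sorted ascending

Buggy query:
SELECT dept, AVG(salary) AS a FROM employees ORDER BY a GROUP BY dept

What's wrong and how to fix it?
Bug: GROUP BY must precede ORDER BY

Fix: Move ORDER BY to the end, after GROUP BY

Corrected query:
SELECT dept, AVG(salary) AS a FROM employees GROUP BY dept ORDER BY a

Result:
dept      | a      
----------+--------
Finance   | 57352.5
Support   | 72359  
Sales     | 102184 
Marketing | 132631 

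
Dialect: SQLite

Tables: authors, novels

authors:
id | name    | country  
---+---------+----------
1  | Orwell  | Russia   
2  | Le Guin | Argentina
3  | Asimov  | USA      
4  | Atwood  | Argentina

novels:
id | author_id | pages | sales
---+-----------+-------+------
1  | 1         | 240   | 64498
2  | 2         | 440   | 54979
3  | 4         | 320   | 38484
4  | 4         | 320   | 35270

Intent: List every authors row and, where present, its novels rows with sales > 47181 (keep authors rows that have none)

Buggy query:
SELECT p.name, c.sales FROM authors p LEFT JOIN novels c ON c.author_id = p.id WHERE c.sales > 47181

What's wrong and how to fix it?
Bug: A WHERE condition on the right-hand table after LEFT JOIN drops unmatched parents

Fix: Put 'c.sales > 47181' in the JOIN's ON clause instead of WHERE

Corrected query:
SELECT p.name, c.sales FROM authors p LEFT JOIN novels c ON c.author_id = p.id AND c.sales > 47181

Result:
name    | sales
--------+------
Orwell  | 64498
Le Guin | 54979
Asimov  | NULL 
Atwood  | NULL 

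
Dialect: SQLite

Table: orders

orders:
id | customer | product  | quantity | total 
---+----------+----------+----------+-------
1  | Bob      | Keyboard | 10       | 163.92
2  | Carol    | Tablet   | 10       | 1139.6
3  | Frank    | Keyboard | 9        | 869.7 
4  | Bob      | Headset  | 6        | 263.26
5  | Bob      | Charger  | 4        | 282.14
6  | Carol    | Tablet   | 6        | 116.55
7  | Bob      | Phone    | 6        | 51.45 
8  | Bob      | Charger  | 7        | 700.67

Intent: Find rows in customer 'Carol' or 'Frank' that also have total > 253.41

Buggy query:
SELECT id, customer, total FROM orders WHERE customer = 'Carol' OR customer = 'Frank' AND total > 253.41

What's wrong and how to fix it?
Bug: AND binds tighter than OR, so this parses as customer = 'Carol' OR (customer = 'Frank' AND total > 253.41)

Fix: Group the OR with parentheses (or use IN), then AND the threshold

Corrected query:
SELECT id, customer, total FROM orders WHERE (customer = 'Carol' OR customer = 'Frank') AND total > 253.41

Result:
id | customer | total 
---+----------+-------
2  | Carol    | 1139.6
3  | Frank    | 869.7 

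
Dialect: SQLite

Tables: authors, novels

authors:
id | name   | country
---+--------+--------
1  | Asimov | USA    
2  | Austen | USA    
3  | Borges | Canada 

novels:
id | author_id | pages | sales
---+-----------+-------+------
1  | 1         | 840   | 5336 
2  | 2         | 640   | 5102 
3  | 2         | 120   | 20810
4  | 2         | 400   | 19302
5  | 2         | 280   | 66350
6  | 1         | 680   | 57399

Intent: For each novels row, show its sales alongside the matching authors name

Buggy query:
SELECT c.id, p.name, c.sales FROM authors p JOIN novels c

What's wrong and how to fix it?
Bug: JOIN with no ON clause produces a cartesian product; every novels row pairs with every authors row

Fix: Add ON c.author_id = p.id to the JOIN

Corrected query:
SELECT c.id, p.name, c.sales FROM authors p JOIN novels c ON c.author_id = p.id

Result:
id | name   | sales
---+--------+------
1  | Asimov | 5336 
2  | Austen | 5102 
3  | Austen | 20810
4  | Austen | 19302
5  | Austen | 66350
6  | Asimov | 57399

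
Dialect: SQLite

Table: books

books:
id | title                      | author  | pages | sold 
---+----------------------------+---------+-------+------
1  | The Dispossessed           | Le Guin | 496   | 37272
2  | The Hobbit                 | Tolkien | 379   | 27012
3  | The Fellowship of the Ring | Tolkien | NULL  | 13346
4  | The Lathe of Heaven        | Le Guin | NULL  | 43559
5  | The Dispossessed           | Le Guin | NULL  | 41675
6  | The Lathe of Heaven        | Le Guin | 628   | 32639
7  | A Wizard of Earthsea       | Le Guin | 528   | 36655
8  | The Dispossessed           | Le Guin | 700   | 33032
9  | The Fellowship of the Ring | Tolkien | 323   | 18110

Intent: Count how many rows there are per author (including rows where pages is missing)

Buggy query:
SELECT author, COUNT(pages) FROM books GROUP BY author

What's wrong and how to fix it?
Bug: COUNT(column) counts non-NULL values only; rows with NULL pages aren't counted

Fix: Use COUNT(*) to count all rows regardless of NULL

Corrected query:
SELECT author, COUNT(*) FROM books GROUP BY author

Result:
author  | COUNT(*)
--------+---------
Le Guin | 6       
Tolkien | 3       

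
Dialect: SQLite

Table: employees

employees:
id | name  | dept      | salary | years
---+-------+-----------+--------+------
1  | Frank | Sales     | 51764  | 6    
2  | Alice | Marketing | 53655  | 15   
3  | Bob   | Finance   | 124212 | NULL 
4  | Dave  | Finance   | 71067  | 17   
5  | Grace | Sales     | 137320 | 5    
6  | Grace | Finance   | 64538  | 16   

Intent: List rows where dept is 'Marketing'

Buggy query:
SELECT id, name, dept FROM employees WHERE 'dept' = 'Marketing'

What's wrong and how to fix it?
Bug: 'dept' in single quotes is a string literal, not the column; the comparison is literal-vs-literal and never true

Fix: Reference the column as dept without single quotes

Corrected query:
SELECT id, name, dept FROM employees WHERE dept = 'Marketing'

Result:
id | name  | dept     
---+-------+----------
2  | Alice | Marketing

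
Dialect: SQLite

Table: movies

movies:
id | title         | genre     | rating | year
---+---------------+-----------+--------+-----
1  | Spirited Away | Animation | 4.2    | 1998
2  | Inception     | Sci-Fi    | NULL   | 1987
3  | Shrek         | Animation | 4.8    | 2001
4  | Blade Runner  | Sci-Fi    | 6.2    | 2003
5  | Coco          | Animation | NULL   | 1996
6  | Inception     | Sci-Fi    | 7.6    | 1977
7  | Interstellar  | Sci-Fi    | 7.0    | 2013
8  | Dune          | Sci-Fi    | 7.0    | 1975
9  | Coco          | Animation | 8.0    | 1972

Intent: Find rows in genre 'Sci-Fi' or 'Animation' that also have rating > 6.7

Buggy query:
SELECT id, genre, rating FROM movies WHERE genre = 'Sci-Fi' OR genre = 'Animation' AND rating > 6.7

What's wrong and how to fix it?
Bug: Without parentheses, AND is evaluated before OR, so the rating filter only applies to the 'Animation' branch

Fix: Add parentheses around the OR so the AND applies to both alternatives

Corrected query:
SELECT id, genre, rating FROM movies WHERE (genre = 'Sci-Fi' OR genre = 'Animation') AND rating > 6.7

Result:
id | genre     | rating
---+-----------+-------
6  | Sci-Fi    | 7.6   
7  | Sci-Fi    | 7     
8  | Sci-Fi    | 7     
9  | Animation | 8     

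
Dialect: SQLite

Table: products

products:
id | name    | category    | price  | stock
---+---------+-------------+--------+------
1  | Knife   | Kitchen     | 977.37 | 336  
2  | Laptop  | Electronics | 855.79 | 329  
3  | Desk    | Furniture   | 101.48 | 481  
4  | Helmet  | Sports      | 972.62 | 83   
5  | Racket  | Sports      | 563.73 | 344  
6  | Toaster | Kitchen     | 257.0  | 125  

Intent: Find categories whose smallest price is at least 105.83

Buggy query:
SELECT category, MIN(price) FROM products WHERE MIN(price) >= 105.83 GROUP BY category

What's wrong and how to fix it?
Bug: Aggregates like MIN are computed per group after WHERE runs

Fix: Use HAVING for the per-group MIN condition

Corrected query:
SELECT category, MIN(price) FROM products GROUP BY category HAVING MIN(price) >= 105.83

Result:
category    | MIN(price)
------------+-----------
Electronics | 855.79    
Kitchen     | 257       
Sports      | 563.73    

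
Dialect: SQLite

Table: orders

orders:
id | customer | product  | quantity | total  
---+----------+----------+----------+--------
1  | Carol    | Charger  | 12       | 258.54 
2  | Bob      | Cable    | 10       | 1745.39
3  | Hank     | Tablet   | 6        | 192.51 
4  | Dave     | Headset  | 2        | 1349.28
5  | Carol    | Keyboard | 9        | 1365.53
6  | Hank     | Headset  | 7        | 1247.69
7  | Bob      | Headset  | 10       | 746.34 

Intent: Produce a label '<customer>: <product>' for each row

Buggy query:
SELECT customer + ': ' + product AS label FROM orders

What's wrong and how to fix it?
Bug: SQLite uses || for string concatenation; + coerces text to numbers (yielding 0)

Fix: Use the || operator for string concatenation

Corrected query:
SELECT customer || ': ' || product AS label FROM orders

Result:
label          
---------------
Carol: Charger 
Bob: Cable     
Hank: Tablet   
Dave: Headset  
Carol: Keyboard
Hank: Headset  
Bob: Headset   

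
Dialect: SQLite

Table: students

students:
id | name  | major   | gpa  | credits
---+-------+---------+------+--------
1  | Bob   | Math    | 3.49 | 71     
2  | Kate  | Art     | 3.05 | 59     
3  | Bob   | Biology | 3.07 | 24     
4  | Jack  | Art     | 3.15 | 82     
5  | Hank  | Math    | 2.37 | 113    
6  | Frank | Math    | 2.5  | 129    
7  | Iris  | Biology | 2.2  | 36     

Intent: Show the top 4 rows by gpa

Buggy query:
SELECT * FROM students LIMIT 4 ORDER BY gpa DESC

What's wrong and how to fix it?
Bug: ORDER BY cannot follow LIMIT; LIMIT is the final clause

Fix: Sort with ORDER BY, then apply LIMIT

Corrected query:
SELECT * FROM students ORDER BY gpa DESC LIMIT 4

Result:
id | name | major   | gpa  | credits
---+------+---------+------+--------
1  | Bob  | Math    | 3.49 | 71     
4  | Jack | Art     | 3.15 | 82     
3  | Bob  | Biology | 3.07 | 24     
2  | Kate | Art     | 3.05 | 59     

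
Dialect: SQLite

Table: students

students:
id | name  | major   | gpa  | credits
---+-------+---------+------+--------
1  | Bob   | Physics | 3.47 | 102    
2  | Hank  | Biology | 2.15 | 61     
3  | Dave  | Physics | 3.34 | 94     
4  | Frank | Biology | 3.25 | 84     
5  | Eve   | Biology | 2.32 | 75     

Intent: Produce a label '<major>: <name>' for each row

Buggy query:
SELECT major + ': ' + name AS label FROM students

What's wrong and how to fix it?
Bug: '+' is numeric addition; on text columns SQLite converts them to 0 instead of concatenating

Fix: Replace + with || to concatenate text

Corrected query:
SELECT major || ': ' || name AS label FROM students

Result:
label         
--------------
Physics: Bob  
Biology: Hank 
Physics: Dave 
Biology: Frank
Biology: Eve  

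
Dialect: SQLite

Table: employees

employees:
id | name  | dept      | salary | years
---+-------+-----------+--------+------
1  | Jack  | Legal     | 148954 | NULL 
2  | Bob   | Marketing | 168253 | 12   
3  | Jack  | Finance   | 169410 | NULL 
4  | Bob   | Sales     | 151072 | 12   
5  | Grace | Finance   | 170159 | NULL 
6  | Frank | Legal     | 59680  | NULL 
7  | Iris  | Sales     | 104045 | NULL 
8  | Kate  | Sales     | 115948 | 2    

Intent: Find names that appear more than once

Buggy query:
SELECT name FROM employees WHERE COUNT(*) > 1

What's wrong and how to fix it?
Bug: WHERE can't reference COUNT(*); aggregates are computed after WHERE

Fix: Group first, then use HAVING for the count condition

Corrected query:
SELECT name FROM employees GROUP BY name HAVING COUNT(*) > 1

Result:
name
----
Bob 
Jack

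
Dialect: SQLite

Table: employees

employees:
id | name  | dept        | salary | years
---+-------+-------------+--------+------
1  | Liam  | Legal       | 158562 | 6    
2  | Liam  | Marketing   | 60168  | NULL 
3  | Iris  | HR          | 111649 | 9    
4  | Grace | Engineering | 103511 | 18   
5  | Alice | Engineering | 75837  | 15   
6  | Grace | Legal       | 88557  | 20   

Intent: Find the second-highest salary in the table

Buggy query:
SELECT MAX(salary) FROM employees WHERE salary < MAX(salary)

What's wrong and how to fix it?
Bug: The inner MAX is an aggregate inside WHERE, which is not allowed

Fix: Put the inner MAX in a scalar subquery

Corrected query:
SELECT MAX(salary) FROM employees WHERE salary < (SELECT MAX(salary) FROM employees)

Result:
MAX(salary)
-----------
111649     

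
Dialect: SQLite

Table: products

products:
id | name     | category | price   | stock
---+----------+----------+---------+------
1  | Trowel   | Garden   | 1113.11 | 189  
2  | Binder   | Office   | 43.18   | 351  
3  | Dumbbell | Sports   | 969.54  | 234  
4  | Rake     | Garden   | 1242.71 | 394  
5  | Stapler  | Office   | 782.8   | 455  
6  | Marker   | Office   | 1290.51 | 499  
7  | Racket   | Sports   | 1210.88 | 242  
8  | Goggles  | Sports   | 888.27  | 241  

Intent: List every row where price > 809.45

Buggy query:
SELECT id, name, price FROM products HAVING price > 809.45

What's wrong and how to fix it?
Bug: HAVING filters the output of aggregation, but this query has no GROUP BY and no aggregate functions, so SQLite rejects it (HAVING clause on a non-aggregate query); the condition here is per row

Fix: Replace HAVING with WHERE since the condition applies to individual rows

Corrected query:
SELECT id, name, price FROM products WHERE price > 809.45

Result:
id | name     | price  
---+----------+--------
1  | Trowel   | 1113.11
3  | Dumbbell | 969.54 
4  | Rake     | 1242.71
6  | Marker   | 1290.51
7  | Racket   | 1210.88
8  | Goggles  | 888.27 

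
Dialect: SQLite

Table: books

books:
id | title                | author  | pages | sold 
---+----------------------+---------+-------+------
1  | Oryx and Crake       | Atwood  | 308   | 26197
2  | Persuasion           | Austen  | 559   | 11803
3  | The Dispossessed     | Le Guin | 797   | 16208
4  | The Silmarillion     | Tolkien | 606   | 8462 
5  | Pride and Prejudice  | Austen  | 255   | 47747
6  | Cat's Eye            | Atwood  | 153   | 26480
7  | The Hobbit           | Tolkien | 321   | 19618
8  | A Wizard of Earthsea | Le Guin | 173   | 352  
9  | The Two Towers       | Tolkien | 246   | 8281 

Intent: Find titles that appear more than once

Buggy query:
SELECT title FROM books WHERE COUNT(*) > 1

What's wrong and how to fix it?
Bug: COUNT(*) is an aggregate and cannot be used in WHERE

Fix: Group first, then use HAVING for the count condition

Corrected query:
SELECT title FROM books GROUP BY title HAVING COUNT(*) > 1

Result:
(no rows)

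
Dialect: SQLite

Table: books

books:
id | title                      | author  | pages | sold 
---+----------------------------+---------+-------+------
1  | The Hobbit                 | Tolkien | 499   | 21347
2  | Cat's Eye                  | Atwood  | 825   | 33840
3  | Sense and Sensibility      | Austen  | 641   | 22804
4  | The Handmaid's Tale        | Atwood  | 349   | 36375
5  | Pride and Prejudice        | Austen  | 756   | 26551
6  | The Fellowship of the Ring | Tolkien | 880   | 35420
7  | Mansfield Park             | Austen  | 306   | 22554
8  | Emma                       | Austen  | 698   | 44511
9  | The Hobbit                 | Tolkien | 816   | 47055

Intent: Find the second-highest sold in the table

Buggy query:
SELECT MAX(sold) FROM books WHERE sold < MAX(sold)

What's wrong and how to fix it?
Bug: The inner MAX is an aggregate inside WHERE, which is not allowed

Fix: Put the inner MAX in a scalar subquery

Corrected query:
SELECT MAX(sold) FROM books WHERE sold < (SELECT MAX(sold) FROM books)

Result:
MAX(sold)
---------
44511    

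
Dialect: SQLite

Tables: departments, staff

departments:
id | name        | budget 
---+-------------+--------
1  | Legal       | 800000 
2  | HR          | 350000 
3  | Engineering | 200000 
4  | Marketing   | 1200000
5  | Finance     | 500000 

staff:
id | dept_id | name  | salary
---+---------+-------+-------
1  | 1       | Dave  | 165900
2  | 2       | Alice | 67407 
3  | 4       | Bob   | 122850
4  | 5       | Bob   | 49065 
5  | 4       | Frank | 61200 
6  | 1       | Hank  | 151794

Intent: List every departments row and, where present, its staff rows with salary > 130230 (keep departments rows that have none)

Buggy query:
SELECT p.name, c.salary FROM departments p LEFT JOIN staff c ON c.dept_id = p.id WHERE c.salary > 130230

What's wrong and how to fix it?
Bug: Filtering c.salary in WHERE discards the NULL rows produced by LEFT JOIN, turning it into an inner join

Fix: Put 'c.salary > 130230' in the JOIN's ON clause instead of WHERE

Corrected query:
SELECT p.name, c.salary FROM departments p LEFT JOIN staff c ON c.dept_id = p.id AND c.salary > 130230

Result:
name        | salary
------------+-------
Legal       | 151794
Legal       | 165900
HR          | NULL  
Engineering | NULL  
Marketing   | NULL  
Finance     | NULL  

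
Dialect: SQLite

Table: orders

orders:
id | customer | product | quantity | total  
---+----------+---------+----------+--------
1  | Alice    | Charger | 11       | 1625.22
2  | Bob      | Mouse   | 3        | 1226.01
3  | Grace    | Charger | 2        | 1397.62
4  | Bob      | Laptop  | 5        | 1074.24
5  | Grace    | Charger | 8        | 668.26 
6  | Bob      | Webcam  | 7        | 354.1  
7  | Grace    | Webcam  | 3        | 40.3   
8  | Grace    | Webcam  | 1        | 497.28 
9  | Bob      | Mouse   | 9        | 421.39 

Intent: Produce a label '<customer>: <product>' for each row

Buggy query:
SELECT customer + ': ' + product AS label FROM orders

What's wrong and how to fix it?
Bug: '+' is numeric addition; on text columns SQLite converts them to 0 instead of concatenating

Fix: Use the || operator for string concatenation

Corrected query:
SELECT customer || ': ' || product AS label FROM orders

Result:
label         
--------------
Alice: Charger
Bob: Mouse    
Grace: Charger
Bob: Laptop   
Grace: Charger
Bob: Webcam   
Grace: Webcam 
Grace: Webcam 
Bob: Mouse    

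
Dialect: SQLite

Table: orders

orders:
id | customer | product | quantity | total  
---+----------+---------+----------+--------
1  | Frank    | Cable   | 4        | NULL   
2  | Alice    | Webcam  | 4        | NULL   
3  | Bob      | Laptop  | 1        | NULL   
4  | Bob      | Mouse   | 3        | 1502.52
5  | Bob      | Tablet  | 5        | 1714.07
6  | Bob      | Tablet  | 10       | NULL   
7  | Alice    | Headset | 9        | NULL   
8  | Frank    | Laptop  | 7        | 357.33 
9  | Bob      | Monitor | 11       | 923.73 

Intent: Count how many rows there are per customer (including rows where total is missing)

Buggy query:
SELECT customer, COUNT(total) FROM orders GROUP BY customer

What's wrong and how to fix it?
Bug: COUNT(total) skips NULLs, so groups with missing total are undercounted

Fix: Replace COUNT(total) with COUNT(*)

Corrected query:
SELECT customer, COUNT(*) FROM orders GROUP BY customer

Result:
customer | COUNT(*)
---------+---------
Alice    | 2       
Bob      | 5       
Frank    | 2       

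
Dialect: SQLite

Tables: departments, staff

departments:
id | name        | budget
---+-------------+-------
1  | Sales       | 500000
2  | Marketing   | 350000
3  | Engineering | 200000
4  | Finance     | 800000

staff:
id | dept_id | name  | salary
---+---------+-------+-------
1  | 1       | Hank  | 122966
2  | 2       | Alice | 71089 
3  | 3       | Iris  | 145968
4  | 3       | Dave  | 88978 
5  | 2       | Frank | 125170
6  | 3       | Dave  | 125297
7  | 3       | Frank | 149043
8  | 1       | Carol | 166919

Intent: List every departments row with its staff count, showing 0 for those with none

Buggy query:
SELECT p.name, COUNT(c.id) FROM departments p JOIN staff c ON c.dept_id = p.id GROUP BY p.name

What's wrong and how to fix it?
Bug: An inner join excludes parents with zero children

Fix: Switch to LEFT JOIN to retain unmatched parent rows

Corrected query:
SELECT p.name, COUNT(c.id) FROM departments p LEFT JOIN staff c ON c.dept_id = p.id GROUP BY p.name

Result:
name        | COUNT(c.id)
------------+------------
Engineering | 4          
Finance     | 0          
Marketing   | 2          
Sales       | 2          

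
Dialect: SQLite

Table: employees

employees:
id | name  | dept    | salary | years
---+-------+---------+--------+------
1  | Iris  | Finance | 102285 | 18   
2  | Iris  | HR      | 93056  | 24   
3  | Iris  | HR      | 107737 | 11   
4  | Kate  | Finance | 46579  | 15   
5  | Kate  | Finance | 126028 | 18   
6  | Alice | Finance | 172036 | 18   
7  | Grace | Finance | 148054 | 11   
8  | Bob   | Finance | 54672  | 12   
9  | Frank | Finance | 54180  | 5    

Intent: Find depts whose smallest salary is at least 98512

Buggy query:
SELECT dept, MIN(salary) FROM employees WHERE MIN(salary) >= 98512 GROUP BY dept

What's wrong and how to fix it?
Bug: MIN() in WHERE is a misuse of aggregate

Fix: Use HAVING for the per-group MIN condition

Corrected query:
SELECT dept, MIN(salary) FROM employees GROUP BY dept HAVING MIN(salary) >= 98512

Result:
(no rows)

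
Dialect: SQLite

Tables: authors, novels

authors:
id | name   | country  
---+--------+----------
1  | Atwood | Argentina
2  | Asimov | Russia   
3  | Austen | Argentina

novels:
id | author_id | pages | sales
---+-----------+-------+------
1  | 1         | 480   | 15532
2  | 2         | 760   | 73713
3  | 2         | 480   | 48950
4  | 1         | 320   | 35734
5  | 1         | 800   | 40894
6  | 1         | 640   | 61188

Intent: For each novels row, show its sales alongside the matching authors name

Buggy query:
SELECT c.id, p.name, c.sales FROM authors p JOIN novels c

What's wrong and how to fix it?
Bug: JOIN with no ON clause produces a cartesian product; every novels row pairs with every authors row

Fix: Add ON c.author_id = p.id to the JOIN

Corrected query:
SELECT c.id, p.name, c.sales FROM authors p JOIN novels c ON c.author_id = p.id

Result:
id | name   | sales
---+--------+------
1  | Atwood | 15532
2  | Asimov | 73713
3  | Asimov | 48950
4  | Atwood | 35734
5  | Atwood | 40894
6  | Atwood | 61188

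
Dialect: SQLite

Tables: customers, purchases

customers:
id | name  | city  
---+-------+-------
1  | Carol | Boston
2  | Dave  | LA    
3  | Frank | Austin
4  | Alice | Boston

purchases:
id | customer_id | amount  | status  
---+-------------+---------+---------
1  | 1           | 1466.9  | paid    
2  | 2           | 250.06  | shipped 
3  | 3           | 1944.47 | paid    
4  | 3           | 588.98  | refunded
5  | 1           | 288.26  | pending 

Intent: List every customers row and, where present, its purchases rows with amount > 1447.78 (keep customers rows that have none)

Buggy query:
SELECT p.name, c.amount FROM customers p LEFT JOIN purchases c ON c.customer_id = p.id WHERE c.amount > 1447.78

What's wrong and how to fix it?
Bug: A WHERE condition on the right-hand table after LEFT JOIN drops unmatched parents

Fix: Move the right-table condition into the ON clause so unmatched parents are kept

Corrected query:
SELECT p.name, c.amount FROM customers p LEFT JOIN purchases c ON c.customer_id = p.id AND c.amount > 1447.78

Result:
name  | amount 
------+--------
Carol | 1466.9 
Dave  | NULL   
Frank | 1944.47
Alice | NULL   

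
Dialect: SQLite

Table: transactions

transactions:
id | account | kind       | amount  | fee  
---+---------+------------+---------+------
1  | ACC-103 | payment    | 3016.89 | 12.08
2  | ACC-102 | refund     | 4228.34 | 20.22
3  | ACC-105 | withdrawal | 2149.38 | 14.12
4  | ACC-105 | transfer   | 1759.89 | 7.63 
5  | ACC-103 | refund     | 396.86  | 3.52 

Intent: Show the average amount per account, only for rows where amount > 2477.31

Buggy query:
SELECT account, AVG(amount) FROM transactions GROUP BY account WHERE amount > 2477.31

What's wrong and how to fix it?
Bug: WHERE cannot follow GROUP BY

Fix: Move the WHERE clause before GROUP BY

Corrected query:
SELECT account, AVG(amount) FROM transactions WHERE amount > 2477.31 GROUP BY account

Result:
account | AVG(amount)
--------+------------
ACC-102 | 4228.34    
ACC-103 | 3016.89    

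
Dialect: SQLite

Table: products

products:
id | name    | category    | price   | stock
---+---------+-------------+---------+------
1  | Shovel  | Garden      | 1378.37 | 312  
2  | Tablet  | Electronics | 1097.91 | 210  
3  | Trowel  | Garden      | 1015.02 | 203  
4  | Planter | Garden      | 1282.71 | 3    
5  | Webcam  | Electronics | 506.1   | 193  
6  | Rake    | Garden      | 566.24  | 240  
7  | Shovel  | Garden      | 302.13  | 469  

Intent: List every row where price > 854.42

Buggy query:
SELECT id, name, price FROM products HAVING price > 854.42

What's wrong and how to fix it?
Bug: This is a non-aggregate query (no GROUP BY, no aggregates), so in SQLite the HAVING clause is invalid here; a row-level condition belongs in WHERE

Fix: Use WHERE for row-level filtering

Corrected query:
SELECT id, name, price FROM products WHERE price > 854.42

Result:
id | name    | price  
---+---------+--------
1  | Shovel  | 1378.37
2  | Tablet  | 1097.91
3  | Trowel  | 1015.02
4  | Planter | 1282.71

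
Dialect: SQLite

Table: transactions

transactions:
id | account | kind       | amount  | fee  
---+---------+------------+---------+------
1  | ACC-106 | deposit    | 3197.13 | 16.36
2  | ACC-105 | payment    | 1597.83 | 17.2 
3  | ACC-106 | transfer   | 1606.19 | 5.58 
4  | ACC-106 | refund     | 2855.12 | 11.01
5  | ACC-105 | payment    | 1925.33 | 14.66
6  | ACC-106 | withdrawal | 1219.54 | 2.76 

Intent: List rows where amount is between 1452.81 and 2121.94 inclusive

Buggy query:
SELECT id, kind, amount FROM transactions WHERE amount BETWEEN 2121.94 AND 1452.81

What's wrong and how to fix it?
Bug: BETWEEN expects the lower bound first; with 2121.94 AND 1452.81 the range is empty

Fix: Write BETWEEN 1452.81 AND 2121.94

Corrected query:
SELECT id, kind, amount FROM transactions WHERE amount BETWEEN 1452.81 AND 2121.94

Result:
id | kind     | amount 
---+----------+--------
2  | payment  | 1597.83
3  | transfer | 1606.19
5  | payment  | 1925.33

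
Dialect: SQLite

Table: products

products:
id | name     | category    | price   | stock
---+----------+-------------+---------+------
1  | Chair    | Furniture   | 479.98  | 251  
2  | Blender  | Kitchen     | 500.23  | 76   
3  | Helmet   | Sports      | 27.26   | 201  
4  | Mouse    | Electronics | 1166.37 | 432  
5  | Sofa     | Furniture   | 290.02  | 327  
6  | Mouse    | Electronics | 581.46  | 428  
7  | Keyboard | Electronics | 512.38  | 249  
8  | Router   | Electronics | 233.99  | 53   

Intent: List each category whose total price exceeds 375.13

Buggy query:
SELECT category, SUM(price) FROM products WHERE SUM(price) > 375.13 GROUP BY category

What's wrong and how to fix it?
Bug: WHERE runs before GROUP BY, so aggregates aren't available there

Fix: Move the aggregate condition to a HAVING clause

Corrected query:
SELECT category, SUM(price) FROM products GROUP BY category HAVING SUM(price) > 375.13

Result:
category    | SUM(price)
------------+-----------
Electronics | 2494.2    
Furniture   | 770       
Kitchen     | 500.23    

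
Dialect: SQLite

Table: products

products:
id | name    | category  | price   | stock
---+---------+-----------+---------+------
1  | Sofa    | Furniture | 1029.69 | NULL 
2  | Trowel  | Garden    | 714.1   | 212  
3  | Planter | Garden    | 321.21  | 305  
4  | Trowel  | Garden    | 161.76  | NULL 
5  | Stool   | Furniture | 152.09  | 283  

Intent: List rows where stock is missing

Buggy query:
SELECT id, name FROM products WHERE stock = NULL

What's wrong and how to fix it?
Bug: Comparing to NULL with '=' never matches; NULL = NULL is unknown, not true

Fix: Replace '= NULL' with 'IS NULL'

Corrected query:
SELECT id, name FROM products WHERE stock IS NULL

Result:
id | name  
---+-------
1  | Sofa  
4  | Trowel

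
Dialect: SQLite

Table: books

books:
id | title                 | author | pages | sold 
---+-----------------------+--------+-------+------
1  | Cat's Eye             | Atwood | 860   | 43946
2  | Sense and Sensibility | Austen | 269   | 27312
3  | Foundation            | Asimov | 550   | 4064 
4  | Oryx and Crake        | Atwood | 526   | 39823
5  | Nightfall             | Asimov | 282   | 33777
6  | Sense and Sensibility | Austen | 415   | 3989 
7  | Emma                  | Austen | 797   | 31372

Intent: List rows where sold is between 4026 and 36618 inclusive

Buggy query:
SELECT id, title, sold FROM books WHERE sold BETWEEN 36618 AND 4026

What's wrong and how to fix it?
Bug: The bounds are reversed; BETWEEN a AND b requires a <= b to match anything

Fix: Write BETWEEN 4026 AND 36618

Corrected query:
SELECT id, title, sold FROM books WHERE sold BETWEEN 4026 AND 36618

Result:
id | title                 | sold 
---+-----------------------+------
2  | Sense and Sensibility | 27312
3  | Foundation            | 4064 
5  | Nightfall             | 33777
7  | Emma                  | 31372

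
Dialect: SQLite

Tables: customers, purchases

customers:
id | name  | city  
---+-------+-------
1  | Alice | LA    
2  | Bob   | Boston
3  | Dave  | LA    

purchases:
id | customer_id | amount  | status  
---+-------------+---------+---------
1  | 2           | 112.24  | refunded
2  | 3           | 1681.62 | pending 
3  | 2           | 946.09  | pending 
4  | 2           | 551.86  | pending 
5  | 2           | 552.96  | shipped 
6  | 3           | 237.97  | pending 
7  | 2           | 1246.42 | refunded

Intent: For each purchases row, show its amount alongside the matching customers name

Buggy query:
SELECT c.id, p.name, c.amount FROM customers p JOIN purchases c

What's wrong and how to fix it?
Bug: JOIN with no ON clause produces a cartesian product; every purchases row pairs with every customers row

Fix: Add ON c.customer_id = p.id to the JOIN

Corrected query:
SELECT c.id, p.name, c.amount FROM customers p JOIN purchases c ON c.customer_id = p.id

Result:
id | name | amount 
---+------+--------
1  | Bob  | 112.24 
2  | Dave | 1681.62
3  | Bob  | 946.09 
4  | Bob  | 551.86 
5  | Bob  | 552.96 
6  | Dave | 237.97 
7  | Bob  | 1246.42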